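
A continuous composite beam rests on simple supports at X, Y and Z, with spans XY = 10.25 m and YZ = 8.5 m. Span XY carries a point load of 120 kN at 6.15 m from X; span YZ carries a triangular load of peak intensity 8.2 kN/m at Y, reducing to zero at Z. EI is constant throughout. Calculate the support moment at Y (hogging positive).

Insert a hinge at Y; M_Y is the redundant, and each span becomes simply supported.
Discontinuity in slope at Y on the released structure — sum the simple-span end rotations:
  span XY: point load 120 at a = 6.15: Pab(L + a)/(6LEI) = 806.9/EI
  span YZ: triangular load, peak 8.2: w₀L³/(45EI) = 111.9/EI
  relative rotation θ_0 = (806.9 + 111.9)/EI = 918.8/EI
A unit hogging moment at Y produces rotation L₁/(3EI) + L₂/(3EI) = 6.25/EI.
Slope continuity at Y: θ_0 = M_Y·6.25/EI, so M_Y = 918.8/6.25 = 147 kN·m (hogging).

M_Y = 147 kN·m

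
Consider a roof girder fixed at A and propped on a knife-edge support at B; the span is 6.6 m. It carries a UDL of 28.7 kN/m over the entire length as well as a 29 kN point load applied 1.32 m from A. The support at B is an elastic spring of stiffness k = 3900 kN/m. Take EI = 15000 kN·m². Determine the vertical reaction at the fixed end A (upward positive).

Remove the prop at B; the released (primary) structure is a cantilever built in at A.
Downward deflection at the released point B due to the loads:
  UDL 28.7: wL⁴/(8EI) = 6807/EI
  point load 29 at a = 1.32: Pa²(3L − a)/(6EI) = 155.6/EI
  δ_0 = 6963/EI
Flexibility coefficient — unit upward force at B: δ_{BB} = L³/(3EI) = 95.83/EI.
With EI = 15000 kN·m²: δ_0 = 0.46419 m and δ_{BB} = 0.006389 m/kN.
Compatibility — the spring shortens by R_B/k under the reaction it provides: δ_0 − R_B·δ_{BB} = R_B/k. With 1/k = 0.000256 m/kN, R_B = δ_0 / (δ_{BB} + 1/k) = 0.46419 / (0.006389 + 0.000256) = 69.85 kN.
Vertical equilibrium: R_A = ΣP − R_B = 218.4 − 69.85 = 148.6 kN.

R_A = 148.6 kN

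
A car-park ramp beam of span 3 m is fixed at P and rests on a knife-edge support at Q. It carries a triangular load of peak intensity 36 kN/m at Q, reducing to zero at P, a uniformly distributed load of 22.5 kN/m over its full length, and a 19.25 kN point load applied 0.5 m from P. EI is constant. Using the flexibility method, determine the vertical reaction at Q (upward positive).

Remove the prop at Q; the released (primary) structure is a cantilever built in at P.
Free-end deflection of the primary structure under the applied loading (downward +):
  triangular load, peak 36 at the free end: 11w₀L⁴/(120EI) = 267.3/EI
  UDL 22.5: wL⁴/(8EI) = 227.8/EI
  point load 19.25 at a = 0.5: Pa²(3L − a)/(6EI) = 6.818/EI
  δ_0 = 501.9/EI
Flexibility coefficient — unit upward force at Q: δ_{QQ} = L³/(3EI) = 9/EI.
The prop prevents deflection at Q: R_Q = δ_0/δ_{QQ} = 501.9/9 = 55.77 kN.

R_Q = 55.77 kN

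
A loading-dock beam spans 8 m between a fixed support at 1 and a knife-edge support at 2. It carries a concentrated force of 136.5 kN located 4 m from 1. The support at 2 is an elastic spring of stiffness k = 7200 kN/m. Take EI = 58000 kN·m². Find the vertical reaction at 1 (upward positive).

Release the roller at 2. Primary structure: cantilever fixed at 1.
Deflection at 2 on the released cantilever, summing each load's contribution:
  point load 136.5 at a = 4: Pa²(3L − a)/(6EI) = 7280/EI
Flexibility coefficient — unit upward force at 2: δ_{22} = L³/(3EI) = 170.7/EI.
With EI = 58000 kN·m²: δ_0 = 0.12552 m and δ_{22} = 0.002943 m/kN.
Compatibility — the spring shortens by R_2/k under the reaction it provides: δ_0 − R_2·δ_{22} = R_2/k. With 1/k = 0.000139 m/kN, R_2 = δ_0 / (δ_{22} + 1/k) = 0.12552 / (0.002943 + 0.000139) = 40.73 kN.
Vertical equilibrium: R_1 = ΣP − R_2 = 136.5 − 40.73 = 95.77 kN.

R_1 = 95.77 kN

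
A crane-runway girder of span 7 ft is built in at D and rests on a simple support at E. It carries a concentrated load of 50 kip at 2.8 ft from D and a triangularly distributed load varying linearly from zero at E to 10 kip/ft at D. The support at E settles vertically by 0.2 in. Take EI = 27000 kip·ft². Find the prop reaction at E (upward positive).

Release the roller at E. Primary structure: cantilever fixed at D.
Free-end deflection of the primary structure under the applied loading (downward +):
  point load 50 at a = 2.8: Pa²(3L − a)/(6EI) = 1189/EI
  triangular load, peak 10 at the fixed end: w₀L⁴/(30EI) = 800.3/EI
  δ_0 = 1989/EI
Flexibility coefficient — unit upward force at E: δ_{EE} = L³/(3EI) = 114.3/EI.
With EI = 27000 kip·ft²: δ_0 = 0.073681 ft and δ_{EE} = 0.004235 ft/kip.
Compatibility — the beam at E must follow the support down by 0.01667 ft: δ_0 − R_E·δ_{EE} = 0.01667, so R_E = (0.073681 − 0.01667)/0.004235 = 13.46 kip.

R_E = 13.46 kip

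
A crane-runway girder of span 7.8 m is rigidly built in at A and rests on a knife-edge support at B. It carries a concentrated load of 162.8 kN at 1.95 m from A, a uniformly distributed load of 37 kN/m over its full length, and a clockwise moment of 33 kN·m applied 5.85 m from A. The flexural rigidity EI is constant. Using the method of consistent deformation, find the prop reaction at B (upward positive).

R_B = 128.2 kN

Remove the prop at B; the released (primary) structure is a cantilever built in at A.
Primary-structure tip deflection at B by superposition:
  point load 162.8 at a = 1.95: Pa²(3L − a)/(6EI) = 2213/EI
  UDL 37: wL⁴/(8EI) = 17119/EI
  clockwise couple 33 at a = 5.85: M₀a(2L − a)/(2EI) = 941.1/EI
  δ_0 = 20274/EI
Tip deflection under a unit load at B: L³/(3EI) = 158.2/EI.
The prop prevents deflection at B: R_B = δ_0/δ_{BB} = 20274/158.2 = 128.2 kN.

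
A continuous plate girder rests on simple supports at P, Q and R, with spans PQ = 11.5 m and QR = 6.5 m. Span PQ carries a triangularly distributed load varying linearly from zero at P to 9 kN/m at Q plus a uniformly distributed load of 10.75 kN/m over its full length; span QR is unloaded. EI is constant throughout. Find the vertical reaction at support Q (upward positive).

Insert a hinge at Q; M_Q is the redundant, and each span becomes simply supported.
End slopes at the hinge Q, treating each span as simply supported:
  span PQ: triangular load, peak 9: w₀L³/(45EI) = 304.2/EI
  span PQ: UDL 10.75: wL³/(24EI) = 681.2/EI
  relative rotation θ_0 = (985.4 + 0)/EI = 985.4/EI
A unit hogging moment at Q produces rotation L₁/(3EI) + L₂/(3EI) = 6/EI.
Compatibility: M_Q·(L₁+L₂)/(3EI) = θ_0, giving M_Q = 164.2 kN·m (hogging).
Span PQ, ΣM about P with M_Q applied at Q: R_Q^{PQ}·11.5 = 1108 + 164.2, so R_Q^{PQ} = 110.6 kN and R_P = 175.4 − 110.6 = 64.78 kN.
Span QR, ΣM about R: R_Q^{QR}·6.5 = 0 + 164.2, so R_Q^{QR} = 25.27 kN and R_R = 0 − 25.27 = -25.27 kN.
R_Q = 110.6 + 25.27 = 135.9 kN.

R_Q = 135.9 kN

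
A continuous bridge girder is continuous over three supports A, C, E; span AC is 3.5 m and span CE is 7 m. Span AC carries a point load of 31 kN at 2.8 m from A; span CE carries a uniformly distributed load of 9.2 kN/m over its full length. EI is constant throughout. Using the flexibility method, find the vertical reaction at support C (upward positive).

Take M_C as the redundant. Released structure: two simple spans AC and CE with a hinge at C.
End slopes at the hinge C, treating each span as simply supported:
  span AC: point load 31 at a = 2.8: Pab(L + a)/(6LEI) = 18.23/EI
  span CE: UDL 9.2: wL³/(24EI) = 131.5/EI
  relative rotation θ_0 = (18.23 + 131.5)/EI = 149.7/EI
A unit hogging moment at C produces rotation L₁/(3EI) + L₂/(3EI) = 3.5/EI.
Compatibility: M_C·(L₁+L₂)/(3EI) = θ_0, giving M_C = 42.77 kN·m (hogging).
Span AC, ΣM about A with M_C applied at C: R_C^{AC}·3.5 = 86.8 + 42.77, so R_C^{AC} = 37.02 kN and R_A = 31 − 37.02 = -6.021 kN.
Span CE, ΣM about E: R_C^{CE}·7 = 225.4 + 42.77, so R_C^{CE} = 38.31 kN and R_E = 64.4 − 38.31 = 26.09 kN.
R_C = 37.02 + 38.31 = 75.33 kN.

R_C = 75.33 kN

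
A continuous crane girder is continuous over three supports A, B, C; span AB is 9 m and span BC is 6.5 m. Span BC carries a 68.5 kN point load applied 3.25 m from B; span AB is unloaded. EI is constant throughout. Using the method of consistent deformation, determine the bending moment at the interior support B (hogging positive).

M_B = 35.01 kN·m

Release continuity at B by inserting a hinge; the redundant is the internal moment M_B. The primary structure is two simply-supported spans AB and BC.
Discontinuity in slope at B on the released structure — sum the simple-span end rotations:
  span BC: point load 68.5 at a = 3.25: Pab(L + b)/(6LEI) = 180.9/EI
  relative rotation θ_0 = (0 + 180.9)/EI = 180.9/EI
A unit hogging moment at B produces rotation L₁/(3EI) + L₂/(3EI) = 5.167/EI.
Compatibility: M_B·(L₁+L₂)/(3EI) = θ_0, giving M_B = 35.01 kN·m (hogging).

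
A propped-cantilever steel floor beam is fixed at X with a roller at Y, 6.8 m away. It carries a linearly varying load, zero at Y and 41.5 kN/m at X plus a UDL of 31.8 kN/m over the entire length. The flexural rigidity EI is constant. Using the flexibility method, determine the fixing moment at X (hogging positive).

M_X = 311.7 kN·m

Remove the prop at Y; the released (primary) structure is a cantilever built in at X.
Primary-structure tip deflection at Y by superposition:
  triangular load, peak 41.5 at the fixed end: w₀L⁴/(30EI) = 2958/EI
  UDL 31.8: wL⁴/(8EI) = 8499/EI
  δ_0 = 11457/EI
Tip deflection under a unit load at Y: L³/(3EI) = 104.8/EI.
The prop prevents deflection at Y: R_Y = δ_0/δ_{YY} = 11457/104.8 = 109.3 kN.
Moment equilibrium about X: M_X = Σ(load moments about X) − R_Y·L = 1055 − 109.3×6.8 = 311.7 kN·m.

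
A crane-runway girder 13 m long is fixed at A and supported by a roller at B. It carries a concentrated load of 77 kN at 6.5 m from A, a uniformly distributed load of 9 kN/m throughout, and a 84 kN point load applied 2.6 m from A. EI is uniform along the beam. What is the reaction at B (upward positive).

R_B = 72.64 kN

Choose R_B as the redundant. The primary structure is the cantilever fixed at A.
Downward deflection at the released point B due to the loads:
  point load 77 at a = 6.5: Pa²(3L − a)/(6EI) = 17622/EI
  UDL 9: wL⁴/(8EI) = 32131/EI
  point load 84 at a = 2.6: Pa²(3L − a)/(6EI) = 3445/EI
  δ_0 = 53198/EI
Flexibility coefficient — unit upward force at B: δ_{BB} = L³/(3EI) = 732.3/EI.
The prop prevents deflection at B: R_B = δ_0/δ_{BB} = 53198/732.3 = 72.64 kN.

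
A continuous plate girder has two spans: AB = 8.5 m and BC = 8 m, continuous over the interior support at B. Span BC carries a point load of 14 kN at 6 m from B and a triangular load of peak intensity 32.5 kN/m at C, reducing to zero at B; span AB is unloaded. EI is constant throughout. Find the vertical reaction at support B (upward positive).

R_B = 62.65 kN

Release continuity at B by inserting a hinge; the redundant is the internal moment M_B. The primary structure is two simply-supported spans AB and BC.
End slopes at the hinge B, treating each span as simply supported:
  span BC: point load 14 at a = 6: Pab(L + b)/(6LEI) = 35/EI
  span BC: triangular load, peak 32.5: 7w₀L³/(360EI) = 323.6/EI
  relative rotation θ_0 = (0 + 358.6)/EI = 358.6/EI
A unit hogging moment at B produces rotation L₁/(3EI) + L₂/(3EI) = 5.5/EI.
Compatibility: M_B·(L₁+L₂)/(3EI) = θ_0, giving M_B = 65.19 kN·m (hogging).
Span AB, ΣM about A with M_B applied at B: R_B^{AB}·8.5 = 0 + 65.19, so R_B^{AB} = 7.67 kN and R_A = 0 − 7.67 = -7.67 kN.
Span BC, ΣM about C: R_B^{BC}·8 = 374.7 + 65.19, so R_B^{BC} = 54.98 kN and R_C = 144 − 54.98 = 89.02 kN.
R_B = 7.67 + 54.98 = 62.65 kN.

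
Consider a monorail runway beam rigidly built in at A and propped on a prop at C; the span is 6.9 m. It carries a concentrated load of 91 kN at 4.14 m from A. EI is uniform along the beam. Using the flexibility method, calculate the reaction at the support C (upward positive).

Choose R_C as the redundant. The primary structure is the cantilever fixed at A.
Downward deflection at the released point C due to the loads:
  point load 91 at a = 4.14: Pa²(3L − a)/(6EI) = 4305/EI
Tip deflection under a unit load at C: L³/(3EI) = 109.5/EI.
The prop prevents deflection at C: R_C = δ_0/δ_{CC} = 4305/109.5 = 39.31 kN.

R_C = 39.31 kN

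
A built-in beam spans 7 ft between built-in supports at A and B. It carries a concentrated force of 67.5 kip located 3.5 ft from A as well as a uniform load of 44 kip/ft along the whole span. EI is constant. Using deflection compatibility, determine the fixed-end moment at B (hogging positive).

M_B = 238.7 kip·ft

Take the two fixed-end moments M_A, M_B as redundants; the released structure is the simple span AB.
End rotations of the released simple span under the applied load (×1/EI):
  at A: point load 67.5 at a = 3.5: Pab(L + b)/(6LEI) = 206.7/EI
  at B: point load 67.5 at a = 3.5: Pab(L + a)/(6LEI) = 206.7/EI
  at A: UDL 44: wL³/(24EI) = 628.8/EI
  at B: UDL 44: wL³/(24EI) = 628.8/EI
  θ_A0 = 835.6/EI,  θ_B0 = 835.6/EI
Flexibility coefficients: a unit moment at one end gives L/(3EI) there and L/(6EI) at the far end, so f₁₁ = f₂₂ = 2.333/EI and f₁₂ = f₂₁ = 1.167/EI.
Compatibility — zero rotation at each built-in end:
  2.333 M_A + 1.167 M_B = 835.6
  1.167 M_A + 2.333 M_B = 835.6
Solving the pair gives M_A = 238.7 kip·ft and M_B = 238.7 kip·ft (hogging).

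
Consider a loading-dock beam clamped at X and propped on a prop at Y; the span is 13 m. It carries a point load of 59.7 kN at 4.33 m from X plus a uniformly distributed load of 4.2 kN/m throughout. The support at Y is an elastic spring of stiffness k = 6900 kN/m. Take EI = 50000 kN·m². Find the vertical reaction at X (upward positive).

R_X = 85.28 kN

Release the roller at Y. Primary structure: cantilever fixed at X.
Primary-structure tip deflection at Y by superposition:
  point load 59.7 at a = 4.33: Pa²(3L − a)/(6EI) = 6468/EI
  UDL 4.2: wL⁴/(8EI) = 14995/EI
  δ_0 = 21462/EI
Tip deflection under a unit load at Y: L³/(3EI) = 732.3/EI.
With EI = 50000 kN·m²: δ_0 = 0.42925 m and δ_{YY} = 0.014647 m/kN.
Compatibility — the spring shortens by R_Y/k under the reaction it provides: δ_0 − R_Y·δ_{YY} = R_Y/k. With 1/k = 0.000145 m/kN, R_Y = δ_0 / (δ_{YY} + 1/k) = 0.42925 / (0.014647 + 0.000145) = 29.02 kN.
Vertical equilibrium: R_X = ΣP − R_Y = 114.3 − 29.02 = 85.28 kN.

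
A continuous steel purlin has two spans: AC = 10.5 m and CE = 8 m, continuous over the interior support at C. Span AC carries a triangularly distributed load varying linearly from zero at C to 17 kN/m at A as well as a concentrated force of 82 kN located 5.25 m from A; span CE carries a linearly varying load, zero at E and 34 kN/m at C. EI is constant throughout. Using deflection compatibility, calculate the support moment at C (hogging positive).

M_C = 216.4 kN·m

Release continuity at C by inserting a hinge; the redundant is the internal moment M_C. The primary structure is two simply-supported spans AC and CE.
Discontinuity in slope at C on the released structure — sum the simple-span end rotations:
  span AC: triangular load, peak 17: 7w₀L³/(360EI) = 382.7/EI
  span AC: point load 82 at a = 5.25: Pab(L + a)/(6LEI) = 565/EI
  span CE: triangular load, peak 34: w₀L³/(45EI) = 386.8/EI
  relative rotation θ_0 = (947.7 + 386.8)/EI = 1335/EI
A unit hogging moment at C produces rotation L₁/(3EI) + L₂/(3EI) = 6.167/EI.
Compatibility: M_C·(L₁+L₂)/(3EI) = θ_0, giving M_C = 216.4 kN·m (hogging).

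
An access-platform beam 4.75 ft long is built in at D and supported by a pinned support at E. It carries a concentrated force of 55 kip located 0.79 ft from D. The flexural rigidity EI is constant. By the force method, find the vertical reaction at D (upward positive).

Release the roller at E. Primary structure: cantilever fixed at D.
Primary-structure tip deflection at E by superposition:
  point load 55 at a = 0.79: Pa²(3L − a)/(6EI) = 77/EI
Flexibility coefficient — unit upward force at E: δ_{EE} = L³/(3EI) = 35.72/EI.
The prop prevents deflection at E: R_E = δ_0/δ_{EE} = 77/35.72 = 2.156 kip.
Vertical equilibrium: R_D = ΣP − R_E = 55 − 2.156 = 52.84 kip.

R_D = 52.84 kip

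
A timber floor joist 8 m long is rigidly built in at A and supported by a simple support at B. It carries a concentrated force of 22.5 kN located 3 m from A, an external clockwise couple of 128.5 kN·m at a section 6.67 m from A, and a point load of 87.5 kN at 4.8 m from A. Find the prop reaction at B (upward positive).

Take the reaction at B as the redundant and release it; the primary structure is a cantilever fixed at A.
Deflection at B on the released cantilever, summing each load's contribution:
  point load 22.5 at a = 3: Pa²(3L − a)/(6EI) = 708.8/EI
  clockwise couple 128.5 at a = 6.67: M₀a(2L − a)/(2EI) = 3998/EI
  point load 87.5 at a = 4.8: Pa²(3L − a)/(6EI) = 6451/EI
  δ_0 = 11158/EI
Flexibility coefficient — unit upward force at B: δ_{BB} = L³/(3EI) = 170.7/EI.
Compatibility at B: δ_0 − R_B·δ_{BB} = 0, so R_B = 11158/170.7 = 65.38 kN.

R_B = 65.38 kN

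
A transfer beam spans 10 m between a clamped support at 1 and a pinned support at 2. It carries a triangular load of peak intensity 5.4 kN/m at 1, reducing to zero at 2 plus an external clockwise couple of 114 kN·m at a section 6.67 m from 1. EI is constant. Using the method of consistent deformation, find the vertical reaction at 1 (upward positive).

R_1 = 6.396 kN

Choose R_2 as the redundant. The primary structure is the cantilever fixed at 1.
Downward deflection at the released point 2 due to the loads:
  triangular load, peak 5.4 at the fixed end: w₀L⁴/(30EI) = 1800/EI
  clockwise couple 114 at a = 6.67: M₀a(2L − a)/(2EI) = 5068/EI
  δ_0 = 6868/EI
Tip deflection under a unit load at 2: L³/(3EI) = 333.3/EI.
Compatibility at 2: δ_0 − R_2·δ_{22} = 0, so R_2 = 6868/333.3 = 20.6 kN.
Vertical equilibrium: R_1 = ΣP − R_2 = 27 − 20.6 = 6.396 kN.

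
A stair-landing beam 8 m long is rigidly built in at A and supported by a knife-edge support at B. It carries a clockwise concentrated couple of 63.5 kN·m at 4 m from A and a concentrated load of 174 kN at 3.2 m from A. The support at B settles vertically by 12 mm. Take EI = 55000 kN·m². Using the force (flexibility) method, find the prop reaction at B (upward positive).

Choose R_B as the redundant. The primary structure is the cantilever fixed at A.
Downward deflection at the released point B due to the loads:
  clockwise couple 63.5 at a = 4: M₀a(2L − a)/(2EI) = 1524/EI
  point load 174 at a = 3.2: Pa²(3L − a)/(6EI) = 6177/EI
  δ_0 = 7701/EI
Flexibility coefficient — unit upward force at B: δ_{BB} = L³/(3EI) = 170.7/EI.
With EI = 55000 kN·m²: δ_0 = 0.14001 m and δ_{BB} = 0.003103 m/kN.
Compatibility — the beam at B must follow the support down by 0.012 m: δ_0 − R_B·δ_{BB} = 0.012, so R_B = (0.14001 − 0.012)/0.003103 = 41.25 kN.

R_B = 41.25 kN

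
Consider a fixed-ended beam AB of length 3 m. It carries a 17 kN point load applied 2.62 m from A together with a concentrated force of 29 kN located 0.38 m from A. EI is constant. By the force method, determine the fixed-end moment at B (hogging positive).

Take the two fixed-end moments M_A, M_B as redundants; the released structure is the simple span AB.
Simple-span end rotations at A and B under the given loads:
  at A: point load 17 at a = 2.62: Pab(L + b)/(6LEI) = 3.178/EI
  at B: point load 17 at a = 2.62: Pab(L + a)/(6LEI) = 5.284/EI
  at A: point load 29 at a = 0.38: Pab(L + b)/(6LEI) = 9.015/EI
  at B: point load 29 at a = 0.38: Pab(L + a)/(6LEI) = 5.422/EI
  θ_A0 = 12.19/EI,  θ_B0 = 10.71/EI
Flexibility coefficients: a unit moment at one end gives L/(3EI) there and L/(6EI) at the far end, so f₁₁ = f₂₂ = 1/EI and f₁₂ = f₂₁ = 0.5/EI.
Compatibility — zero rotation at each built-in end:
  1 M_A + 0.5 M_B = 12.19
  0.5 M_A + 1 M_B = 10.71
Solving the pair gives M_A = 9.12 kN·m and M_B = 6.146 kN·m (hogging).

M_B = 6.146 kN·m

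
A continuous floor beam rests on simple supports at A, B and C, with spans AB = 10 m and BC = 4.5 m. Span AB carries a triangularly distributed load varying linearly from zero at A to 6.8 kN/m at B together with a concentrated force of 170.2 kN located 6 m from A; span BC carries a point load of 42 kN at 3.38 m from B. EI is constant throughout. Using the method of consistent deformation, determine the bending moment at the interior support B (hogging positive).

Take M_B as the redundant. Released structure: two simple spans AB and BC with a hinge at B.
Discontinuity in slope at B on the released structure — sum the simple-span end rotations:
  span AB: triangular load, peak 6.8: w₀L³/(45EI) = 151.1/EI
  span AB: point load 170.2 at a = 6: Pab(L + a)/(6LEI) = 1089/EI
  span BC: point load 42 at a = 3.38: Pab(L + b)/(6LEI) = 33.09/EI
  relative rotation θ_0 = (1240 + 33.09)/EI = 1273/EI
A unit hogging moment at B produces rotation L₁/(3EI) + L₂/(3EI) = 4.833/EI.
Slope continuity at B: θ_0 = M_B·4.833/EI, so M_B = 1273/4.833 = 263.5 kN·m (hogging).

M_B = 263.5 kN·m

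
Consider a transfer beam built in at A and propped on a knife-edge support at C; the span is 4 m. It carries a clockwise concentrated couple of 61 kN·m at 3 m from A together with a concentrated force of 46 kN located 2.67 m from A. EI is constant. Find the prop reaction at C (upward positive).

Release the roller at C. Primary structure: cantilever fixed at A.
Deflection at C on the released cantilever, summing each load's contribution:
  clockwise couple 61 at a = 3: M₀a(2L − a)/(2EI) = 457.5/EI
  point load 46 at a = 2.67: Pa²(3L − a)/(6EI) = 509.9/EI
  δ_0 = 967.4/EI
Flexibility coefficient — unit upward force at C: δ_{CC} = L³/(3EI) = 21.33/EI.
The prop prevents deflection at C: R_C = δ_0/δ_{CC} = 967.4/21.33 = 45.35 kN.

R_C = 45.35 kN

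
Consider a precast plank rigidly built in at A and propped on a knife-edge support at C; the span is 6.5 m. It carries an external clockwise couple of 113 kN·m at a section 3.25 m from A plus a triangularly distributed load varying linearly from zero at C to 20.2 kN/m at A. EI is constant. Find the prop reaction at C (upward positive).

R_C = 32.69 kN

Take the reaction at C as the redundant and release it; the primary structure is a cantilever fixed at A.
Downward deflection at the released point C due to the loads:
  clockwise couple 113 at a = 3.25: M₀a(2L − a)/(2EI) = 1790/EI
  triangular load, peak 20.2 at the fixed end: w₀L⁴/(30EI) = 1202/EI
  δ_0 = 2992/EI
Tip deflection under a unit load at C: L³/(3EI) = 91.54/EI.
Compatibility at C: δ_0 − R_C·δ_{CC} = 0, so R_C = 2992/91.54 = 32.69 kN.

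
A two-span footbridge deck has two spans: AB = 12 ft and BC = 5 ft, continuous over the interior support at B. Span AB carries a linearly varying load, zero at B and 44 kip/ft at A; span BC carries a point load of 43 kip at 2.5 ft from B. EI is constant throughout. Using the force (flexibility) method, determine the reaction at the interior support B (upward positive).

R_B = 186.8 kip

Take M_B as the redundant. Released structure: two simple spans AB and BC with a hinge at B.
Discontinuity in slope at B on the released structure — sum the simple-span end rotations:
  span AB: triangular load, peak 44: 7w₀L³/(360EI) = 1478/EI
  span BC: point load 43 at a = 2.5: Pab(L + b)/(6LEI) = 67.19/EI
  relative rotation θ_0 = (1478 + 67.19)/EI = 1546/EI
A unit hogging moment at B produces rotation L₁/(3EI) + L₂/(3EI) = 5.667/EI.
Slope continuity at B: θ_0 = M_B·5.667/EI, so M_B = 1546/5.667 = 272.8 kip·ft (hogging).
Span AB, ΣM about A with M_B applied at B: R_B^{AB}·12 = 1056 + 272.8, so R_B^{AB} = 110.7 kip and R_A = 264 − 110.7 = 153.3 kip.
Span BC, ΣM about C: R_B^{BC}·5 = 107.5 + 272.8, so R_B^{BC} = 76.05 kip and R_C = 43 − 76.05 = -33.05 kip.
R_B = 110.7 + 76.05 = 186.8 kip.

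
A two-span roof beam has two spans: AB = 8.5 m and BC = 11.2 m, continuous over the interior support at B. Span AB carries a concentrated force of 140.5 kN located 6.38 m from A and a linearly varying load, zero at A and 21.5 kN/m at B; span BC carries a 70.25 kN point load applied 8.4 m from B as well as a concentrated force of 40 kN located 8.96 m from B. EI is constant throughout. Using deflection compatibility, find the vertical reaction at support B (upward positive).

R_B = 234.6 kN

Insert a hinge at B; M_B is the redundant, and each span becomes simply supported.
Discontinuity in slope at B on the released structure — sum the simple-span end rotations:
  span AB: point load 140.5 at a = 6.38: Pab(L + a)/(6LEI) = 554.5/EI
  span AB: triangular load, peak 21.5: w₀L³/(45EI) = 293.4/EI
  span BC: point load 70.25 at a = 8.4: Pab(L + b)/(6LEI) = 344.2/EI
  span BC: point load 40 at a = 8.96: Pab(L + b)/(6LEI) = 160.6/EI
  relative rotation θ_0 = (847.9 + 504.8)/EI = 1353/EI
A unit hogging moment at B produces rotation L₁/(3EI) + L₂/(3EI) = 6.567/EI.
Slope continuity at B: θ_0 = M_B·6.567/EI, so M_B = 1353/6.567 = 206 kN·m (hogging).
Span AB, ΣM about A with M_B applied at B: R_B^{AB}·8.5 = 1414 + 206, so R_B^{AB} = 190.6 kN and R_A = 231.9 − 190.6 = 41.27 kN.
Span BC, ΣM about C: R_B^{BC}·11.2 = 286.3 + 206, so R_B^{BC} = 43.95 kN and R_C = 110.2 − 43.95 = 66.3 kN.
R_B = 190.6 + 43.95 = 234.6 kN.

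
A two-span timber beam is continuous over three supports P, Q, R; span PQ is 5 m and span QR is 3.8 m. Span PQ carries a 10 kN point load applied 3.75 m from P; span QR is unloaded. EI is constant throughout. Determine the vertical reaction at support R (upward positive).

R_R = -1.227 kN

Take M_Q as the redundant. Released structure: two simple spans PQ and QR with a hinge at Q.
End slopes at the hinge Q, treating each span as simply supported:
  span PQ: point load 10 at a = 3.75: Pab(L + a)/(6LEI) = 13.67/EI
  relative rotation θ_0 = (13.67 + 0)/EI = 13.67/EI
A unit hogging moment at Q produces rotation L₁/(3EI) + L₂/(3EI) = 2.933/EI.
Slope continuity at Q: θ_0 = M_Q·2.933/EI, so M_Q = 13.67/2.933 = 4.661 kN·m (hogging).
Span QR, ΣM about R: R_Q^{QR}·3.8 = 0 + 4.661, so R_Q^{QR} = 1.227 kN and R_R = 0 − 1.227 = -1.227 kN.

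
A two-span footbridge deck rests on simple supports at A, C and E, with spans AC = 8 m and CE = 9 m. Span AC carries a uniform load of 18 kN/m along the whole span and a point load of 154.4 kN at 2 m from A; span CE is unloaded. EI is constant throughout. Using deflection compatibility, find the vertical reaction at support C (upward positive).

R_C = 142.7 kN

Release continuity at C by inserting a hinge; the redundant is the internal moment M_C. The primary structure is two simply-supported spans AC and CE.
Rotations at C on the released spans (each span's end-slope, ×1/EI):
  span AC: UDL 18: wL³/(24EI) = 384/EI
  span AC: point load 154.4 at a = 2: Pab(L + a)/(6LEI) = 386/EI
  relative rotation θ_0 = (770 + 0)/EI = 770/EI
A unit hogging moment at C produces rotation L₁/(3EI) + L₂/(3EI) = 5.667/EI.
Compatibility: M_C·(L₁+L₂)/(3EI) = θ_0, giving M_C = 135.9 kN·m (hogging).
Span AC, ΣM about A with M_C applied at C: R_C^{AC}·8 = 884.8 + 135.9, so R_C^{AC} = 127.6 kN and R_A = 298.4 − 127.6 = 170.8 kN.
Span CE, ΣM about E: R_C^{CE}·9 = 0 + 135.9, so R_C^{CE} = 15.1 kN and R_E = 0 − 15.1 = -15.1 kN.
R_C = 127.6 + 15.1 = 142.7 kN.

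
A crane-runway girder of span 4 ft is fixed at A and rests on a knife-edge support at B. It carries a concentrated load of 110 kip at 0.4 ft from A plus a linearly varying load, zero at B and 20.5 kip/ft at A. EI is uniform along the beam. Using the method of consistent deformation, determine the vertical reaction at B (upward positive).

R_B = 9.795 kip

Remove the prop at B; the released (primary) structure is a cantilever built in at A.
Free-end deflection of the primary structure under the applied loading (downward +):
  point load 110 at a = 0.4: Pa²(3L − a)/(6EI) = 34.03/EI
  triangular load, peak 20.5 at the fixed end: w₀L⁴/(30EI) = 174.9/EI
  δ_0 = 209/EI
Flexibility coefficient — unit upward force at B: δ_{BB} = L³/(3EI) = 21.33/EI.
The prop prevents deflection at B: R_B = δ_0/δ_{BB} = 209/21.33 = 9.795 kip.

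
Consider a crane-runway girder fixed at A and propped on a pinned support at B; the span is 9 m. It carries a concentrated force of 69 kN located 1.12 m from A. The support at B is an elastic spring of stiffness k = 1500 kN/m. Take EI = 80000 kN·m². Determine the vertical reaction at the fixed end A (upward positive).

Remove the prop at B; the released (primary) structure is a cantilever built in at A.
Downward deflection at the released point B due to the loads:
  point load 69 at a = 1.12: Pa²(3L − a)/(6EI) = 373.3/EI
Tip deflection under a unit load at B: L³/(3EI) = 243/EI.
With EI = 80000 kN·m²: δ_0 = 0.004667 m and δ_{BB} = 0.003037 m/kN.
Compatibility — the spring shortens by R_B/k under the reaction it provides: δ_0 − R_B·δ_{BB} = R_B/k. With 1/k = 0.000667 m/kN, R_B = δ_0 / (δ_{BB} + 1/k) = 0.004667 / (0.003037 + 0.000667) = 1.26 kN.
Vertical equilibrium: R_A = ΣP − R_B = 69 − 1.26 = 67.74 kN.

R_A = 67.74 kN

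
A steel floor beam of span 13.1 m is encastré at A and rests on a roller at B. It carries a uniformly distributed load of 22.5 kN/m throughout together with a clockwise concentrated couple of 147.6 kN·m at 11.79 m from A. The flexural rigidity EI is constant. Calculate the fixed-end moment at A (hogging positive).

M_A = 411.1 kN·m

Release the roller at B. Primary structure: cantilever fixed at A.
Downward deflection at the released point B due to the loads:
  UDL 22.5: wL⁴/(8EI) = 82828/EI
  clockwise couple 147.6 at a = 11.79: M₀a(2L − a)/(2EI) = 12538/EI
  δ_0 = 95366/EI
Tip deflection under a unit load at B: L³/(3EI) = 749.4/EI.
Compatibility at B: δ_0 − R_B·δ_{BB} = 0, so R_B = 95366/749.4 = 127.3 kN.
Moment equilibrium about A: M_A = Σ(load moments about A) − R_B·L = 2078 − 127.3×13.1 = 411.1 kN·m.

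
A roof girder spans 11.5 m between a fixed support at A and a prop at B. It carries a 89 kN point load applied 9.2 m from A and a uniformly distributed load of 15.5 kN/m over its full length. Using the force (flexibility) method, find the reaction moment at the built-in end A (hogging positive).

M_A = 354.5 kN·m

Choose R_B as the redundant. The primary structure is the cantilever fixed at A.
Downward deflection at the released point B due to the loads:
  point load 89 at a = 9.2: Pa²(3L − a)/(6EI) = 31764/EI
  UDL 15.5: wL⁴/(8EI) = 33887/EI
  δ_0 = 65651/EI
Flexibility coefficient — unit upward force at B: δ_{BB} = L³/(3EI) = 507/EI.
The prop prevents deflection at B: R_B = δ_0/δ_{BB} = 65651/507 = 129.5 kN.
Moment equilibrium about A: M_A = Σ(load moments about A) − R_B·L = 1844 − 129.5×11.5 = 354.5 kN·m.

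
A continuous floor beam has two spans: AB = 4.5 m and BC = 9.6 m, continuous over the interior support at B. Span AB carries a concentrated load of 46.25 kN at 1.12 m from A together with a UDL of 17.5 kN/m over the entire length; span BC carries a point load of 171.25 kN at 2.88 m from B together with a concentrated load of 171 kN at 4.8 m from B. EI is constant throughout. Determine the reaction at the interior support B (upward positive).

R_B = 397 kN

Insert a hinge at B; M_B is the redundant, and each span becomes simply supported.
End slopes at the hinge B, treating each span as simply supported:
  span AB: point load 46.25 at a = 1.12: Pab(L + a)/(6LEI) = 36.44/EI
  span AB: UDL 17.5: wL³/(24EI) = 66.45/EI
  span BC: point load 171.25 at a = 2.88: Pab(L + b)/(6LEI) = 939.1/EI
  span BC: point load 171 at a = 4.8: Pab(L + b)/(6LEI) = 985/EI
  relative rotation θ_0 = (102.9 + 1924)/EI = 2027/EI
A unit hogging moment at B produces rotation L₁/(3EI) + L₂/(3EI) = 4.7/EI.
Slope continuity at B: θ_0 = M_B·4.7/EI, so M_B = 2027/4.7 = 431.3 kN·m (hogging).
Span AB, ΣM about A with M_B applied at B: R_B^{AB}·4.5 = 229 + 431.3, so R_B^{AB} = 146.7 kN and R_A = 125 − 146.7 = -21.72 kN.
Span BC, ΣM about C: R_B^{BC}·9.6 = 1972 + 431.3, so R_B^{BC} = 250.3 kN and R_C = 342.2 − 250.3 = 91.95 kN.
R_B = 146.7 + 250.3 = 397 kN.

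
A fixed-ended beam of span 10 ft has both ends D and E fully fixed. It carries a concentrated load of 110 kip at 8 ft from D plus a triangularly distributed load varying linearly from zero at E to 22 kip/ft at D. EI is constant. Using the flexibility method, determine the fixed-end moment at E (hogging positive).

M_E = 214.1 kip·ft

Take the two fixed-end moments M_D, M_E as redundants; the released structure is the simple span DE.
End rotations of the released simple span under the applied load (×1/EI):
  at D: point load 110 at a = 8: Pab(L + b)/(6LEI) = 352/EI
  at E: point load 110 at a = 8: Pab(L + a)/(6LEI) = 528/EI
  at D: triangular load, peak 22: w₀L³/(45EI) = 488.9/EI
  at E: triangular load, peak 22: 7w₀L³/(360EI) = 427.8/EI
  θ_D0 = 840.9/EI,  θ_E0 = 955.8/EI
Flexibility coefficients: a unit moment at one end gives L/(3EI) there and L/(6EI) at the far end, so f₁₁ = f₂₂ = 3.333/EI and f₁₂ = f₂₁ = 1.667/EI.
Compatibility — zero rotation at each built-in end:
  3.333 M_D + 1.667 M_E = 840.9
  1.667 M_D + 3.333 M_E = 955.8
Solving the pair gives M_D = 145.2 kip·ft and M_E = 214.1 kip·ft (hogging).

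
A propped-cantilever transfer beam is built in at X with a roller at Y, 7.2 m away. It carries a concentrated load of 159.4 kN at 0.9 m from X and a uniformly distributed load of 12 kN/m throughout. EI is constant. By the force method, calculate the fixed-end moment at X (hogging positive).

Remove the prop at Y; the released (primary) structure is a cantilever built in at X.
Downward deflection at the released point Y due to the loads:
  point load 159.4 at a = 0.9: Pa²(3L − a)/(6EI) = 445.4/EI
  UDL 12: wL⁴/(8EI) = 4031/EI
  δ_0 = 4477/EI
Flexibility coefficient — unit upward force at Y: δ_{YY} = L³/(3EI) = 124.4/EI.
The prop prevents deflection at Y: R_Y = δ_0/δ_{YY} = 4477/124.4 = 35.98 kN.
Moment equilibrium about X: M_X = Σ(load moments about X) − R_Y·L = 454.5 − 35.98×7.2 = 195.4 kN·m.

M_X = 195.4 kN·m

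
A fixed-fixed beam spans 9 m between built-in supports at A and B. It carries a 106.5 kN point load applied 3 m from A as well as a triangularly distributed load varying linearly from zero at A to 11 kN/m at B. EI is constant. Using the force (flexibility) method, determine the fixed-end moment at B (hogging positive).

Release both end moments; the primary structure is a simply-supported span AB with redundants M_A and M_B.
Simple-span end rotations at A and B under the given loads:
  at A: point load 106.5 at a = 3: Pab(L + b)/(6LEI) = 532.5/EI
  at B: point load 106.5 at a = 3: Pab(L + a)/(6LEI) = 426/EI
  at A: triangular load, peak 11: 7w₀L³/(360EI) = 155.9/EI
  at B: triangular load, peak 11: w₀L³/(45EI) = 178.2/EI
  θ_A0 = 688.4/EI,  θ_B0 = 604.2/EI
Flexibility coefficients: a unit moment at one end gives L/(3EI) there and L/(6EI) at the far end, so f₁₁ = f₂₂ = 3/EI and f₁₂ = f₂₁ = 1.5/EI.
Compatibility — zero rotation at each built-in end:
  3 M_A + 1.5 M_B = 688.4
  1.5 M_A + 3 M_B = 604.2
Solving the pair gives M_A = 171.7 kN·m and M_B = 115.5 kN·m (hogging).

M_B = 115.5 kN·m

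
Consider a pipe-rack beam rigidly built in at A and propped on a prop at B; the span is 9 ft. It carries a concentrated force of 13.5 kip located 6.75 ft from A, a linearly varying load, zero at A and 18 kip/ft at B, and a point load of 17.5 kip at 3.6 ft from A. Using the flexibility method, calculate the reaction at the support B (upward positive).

R_B = 56.73 kip

Choose R_B as the redundant. The primary structure is the cantilever fixed at A.
Deflection at B on the released cantilever, summing each load's contribution:
  point load 13.5 at a = 6.75: Pa²(3L − a)/(6EI) = 2076/EI
  triangular load, peak 18 at the free end: 11w₀L⁴/(120EI) = 10826/EI
  point load 17.5 at a = 3.6: Pa²(3L − a)/(6EI) = 884.5/EI
  δ_0 = 13786/EI
Tip deflection under a unit load at B: L³/(3EI) = 243/EI.
The prop prevents deflection at B: R_B = δ_0/δ_{BB} = 13786/243 = 56.73 kip.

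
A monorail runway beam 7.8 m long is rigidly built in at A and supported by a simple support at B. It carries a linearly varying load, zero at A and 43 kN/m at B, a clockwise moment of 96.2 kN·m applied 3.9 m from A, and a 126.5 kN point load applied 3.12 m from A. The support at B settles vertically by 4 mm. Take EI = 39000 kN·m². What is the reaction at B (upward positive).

R_B = 131.4 kN

Remove the prop at B; the released (primary) structure is a cantilever built in at A.
Downward deflection at the released point B due to the loads:
  triangular load, peak 43 at the free end: 11w₀L⁴/(120EI) = 14590/EI
  clockwise couple 96.2 at a = 3.9: M₀a(2L − a)/(2EI) = 2195/EI
  point load 126.5 at a = 3.12: Pa²(3L − a)/(6EI) = 4162/EI
  δ_0 = 20947/EI
Tip deflection under a unit load at B: L³/(3EI) = 158.2/EI.
With EI = 39000 kN·m²: δ_0 = 0.5371 m and δ_{BB} = 0.004056 m/kN.
Compatibility — the beam at B must follow the support down by 0.004 m: δ_0 − R_B·δ_{BB} = 0.004, so R_B = (0.5371 − 0.004)/0.004056 = 131.4 kN.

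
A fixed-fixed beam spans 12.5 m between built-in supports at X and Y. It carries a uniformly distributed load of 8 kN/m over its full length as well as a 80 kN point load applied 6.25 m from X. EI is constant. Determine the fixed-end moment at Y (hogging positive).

M_Y = 229.2 kN·m

Release both end moments; the primary structure is a simply-supported span XY with redundants M_X and M_Y.
End rotations of the released simple span under the applied load (×1/EI):
  at X: UDL 8: wL³/(24EI) = 651/EI
  at Y: UDL 8: wL³/(24EI) = 651/EI
  at X: point load 80 at a = 6.25: Pab(L + b)/(6LEI) = 781.2/EI
  at Y: point load 80 at a = 6.25: Pab(L + a)/(6LEI) = 781.2/EI
  θ_X0 = 1432/EI,  θ_Y0 = 1432/EI
Flexibility coefficients: a unit moment at one end gives L/(3EI) there and L/(6EI) at the far end, so f₁₁ = f₂₂ = 4.167/EI and f₁₂ = f₂₁ = 2.083/EI.
Compatibility — zero rotation at each built-in end:
  4.167 M_X + 2.083 M_Y = 1432
  2.083 M_X + 4.167 M_Y = 1432
Solving the pair gives M_X = 229.2 kN·m and M_Y = 229.2 kN·m (hogging).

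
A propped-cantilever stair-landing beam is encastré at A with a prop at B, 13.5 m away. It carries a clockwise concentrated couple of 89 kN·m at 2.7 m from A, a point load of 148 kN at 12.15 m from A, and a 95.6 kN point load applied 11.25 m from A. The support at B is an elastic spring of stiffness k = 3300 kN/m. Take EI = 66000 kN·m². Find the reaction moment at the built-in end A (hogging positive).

M_A = 309.1 kN·m

Release the roller at B. Primary structure: cantilever fixed at A.
Deflection at B on the released cantilever, summing each load's contribution:
  clockwise couple 89 at a = 2.7: M₀a(2L − a)/(2EI) = 2920/EI
  point load 148 at a = 12.15: Pa²(3L − a)/(6EI) = 103232/EI
  point load 95.6 at a = 11.25: Pa²(3L − a)/(6EI) = 58984/EI
  δ_0 = 165137/EI
Tip deflection under a unit load at B: L³/(3EI) = 820.1/EI.
With EI = 66000 kN·m²: δ_0 = 2.5021 m and δ_{BB} = 0.012426 m/kN.
Compatibility — the spring shortens by R_B/k under the reaction it provides: δ_0 − R_B·δ_{BB} = R_B/k. With 1/k = 0.000303 m/kN, R_B = δ_0 / (δ_{BB} + 1/k) = 2.5021 / (0.012426 + 0.000303) = 196.6 kN.
Moment equilibrium about A: M_A = Σ(load moments about A) − R_B·L = 2963 − 196.6×13.5 = 309.1 kN·m.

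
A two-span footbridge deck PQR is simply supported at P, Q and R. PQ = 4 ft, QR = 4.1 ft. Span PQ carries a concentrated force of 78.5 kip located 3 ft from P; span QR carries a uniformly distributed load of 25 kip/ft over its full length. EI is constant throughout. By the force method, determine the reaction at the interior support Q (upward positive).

R_Q = 135.8 kip

Take M_Q as the redundant. Released structure: two simple spans PQ and QR with a hinge at Q.
Rotations at Q on the released spans (each span's end-slope, ×1/EI):
  span PQ: point load 78.5 at a = 3: Pab(L + a)/(6LEI) = 68.69/EI
  span QR: UDL 25: wL³/(24EI) = 71.79/EI
  relative rotation θ_0 = (68.69 + 71.79)/EI = 140.5/EI
A unit hogging moment at Q produces rotation L₁/(3EI) + L₂/(3EI) = 2.7/EI.
Slope continuity at Q: θ_0 = M_Q·2.7/EI, so M_Q = 140.5/2.7 = 52.03 kip·ft (hogging).
Span PQ, ΣM about P with M_Q applied at Q: R_Q^{PQ}·4 = 235.5 + 52.03, so R_Q^{PQ} = 71.88 kip and R_P = 78.5 − 71.88 = 6.618 kip.
Span QR, ΣM about R: R_Q^{QR}·4.1 = 210.1 + 52.03, so R_Q^{QR} = 63.94 kip and R_R = 102.5 − 63.94 = 38.56 kip.
R_Q = 71.88 + 63.94 = 135.8 kip.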